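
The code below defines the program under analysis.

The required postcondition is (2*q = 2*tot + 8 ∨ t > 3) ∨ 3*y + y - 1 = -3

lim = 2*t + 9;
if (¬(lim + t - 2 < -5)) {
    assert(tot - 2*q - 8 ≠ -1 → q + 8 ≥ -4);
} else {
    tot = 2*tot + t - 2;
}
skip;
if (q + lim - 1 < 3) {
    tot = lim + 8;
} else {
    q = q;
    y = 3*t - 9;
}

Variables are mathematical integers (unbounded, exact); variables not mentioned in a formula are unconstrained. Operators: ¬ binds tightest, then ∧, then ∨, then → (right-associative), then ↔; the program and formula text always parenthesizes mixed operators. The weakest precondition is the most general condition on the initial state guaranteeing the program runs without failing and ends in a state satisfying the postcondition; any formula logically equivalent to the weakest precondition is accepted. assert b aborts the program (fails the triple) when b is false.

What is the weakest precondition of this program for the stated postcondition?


Working backward. After the program, the postcondition (2*q = 2*tot + 8 ∨ t > 3) ∨ 3*y + y - 1 = -3 must hold; in canonical form it is 2*q = 2*tot + 8 ∨ t > 3 ∨ 4*y = -2.
Then branch requires 2*q = 2*lim + 24 ∨ t > 3 ∨ 4*y = -2; else branch requires 2*q = 2*tot + 8 ∨ t > 3 ∨ 12*t = 34.
Before the if: (lim + q < 4 → (2*q = 2*lim + 24 ∨ t > 3 ∨ 4*y = -2)) ∧ ((¬(lim + q < 4)) → (2*q = 2*tot + 8 ∨ t > 3 ∨ 12*t = 34))
Before skip: (lim + q < 4 → (2*q = 2*lim + 24 ∨ t > 3 ∨ 4*y = -2)) ∧ ((¬(lim + q < 4)) → (2*q = 2*tot + 8 ∨ t > 3 ∨ 12*t = 34))
Then branch requires (tot ≠ 2*q + 7 → q ≥ -12) ∧ (lim + q < 4 → (2*q = 2*lim + 24 ∨ t > 3 ∨ 4*y = -2)) ∧ ((¬(lim + q < 4)) → (2*q = 2*tot + 8 ∨ t > 3 ∨ 12*t = 34)); else branch requires (lim + q < 4 → (2*q = 2*lim + 24 ∨ t > 3 ∨ 4*y = -2)) ∧ ((¬(lim + q < 4)) → (2*q = 2*t + 4*tot + 4 ∨ t > 3 ∨ 12*t = 34)).
Before the if: ((¬(lim + t < -3)) → ((tot ≠ 2*q + 7 → q ≥ -12) ∧ (lim + q < 4 → (2*q = 2*lim + 24 ∨ t > 3 ∨ 4*y = -2)) ∧ ((¬(lim + q < 4)) → (2*q = 2*tot + 8 ∨ t > 3 ∨ 12*t = 34)))) ∧ (lim + t < -3 → ((lim + q < 4 → (2*q = 2*lim + 24 ∨ t > 3 ∨ 4*y = -2)) ∧ ((¬(lim + q < 4)) → (2*q = 2*t + 4*tot + 4 ∨ t > 3 ∨ 12*t = 34))))
Before lim := 2*t + 9: ((¬(3*t < -12)) → ((tot ≠ 2*q + 7 → q ≥ -12) ∧ (q + 2*t < -5 → (2*q = 4*t + 42 ∨ t > 3 ∨ 4*y = -2)) ∧ ((¬(q + 2*t < -5)) → (2*q = 2*tot + 8 ∨ t > 3 ∨ 12*t = 34)))) ∧ (3*t < -12 → ((q + 2*t < -5 → (2*q = 4*t + 42 ∨ t > 3 ∨ 4*y = -2)) ∧ ((¬(q + 2*t < -5)) → (2*q = 2*t + 4*tot + 4 ∨ t > 3 ∨ 12*t = 34))))
Answer: WP = ((¬(3*t < -12)) → ((tot ≠ 2*q + 7 → q ≥ -12) ∧ (q + 2*t < -5 → (2*q = 4*t + 42 ∨ t > 3 ∨ 4*y = -2)) ∧ ((¬(q + 2*t < -5)) → (2*q = 2*tot + 8 ∨ t > 3 ∨ 12*t = 34)))) ∧ (3*t < -12 → ((q + 2*t < -5 → (2*q = 4*t + 42 ∨ t > 3 ∨ 4*y = -2)) ∧ ((¬(q + 2*t < -5)) → (2*q = 2*t + 4*tot + 4 ∨ t > 3 ∨ 12*t = 34))))


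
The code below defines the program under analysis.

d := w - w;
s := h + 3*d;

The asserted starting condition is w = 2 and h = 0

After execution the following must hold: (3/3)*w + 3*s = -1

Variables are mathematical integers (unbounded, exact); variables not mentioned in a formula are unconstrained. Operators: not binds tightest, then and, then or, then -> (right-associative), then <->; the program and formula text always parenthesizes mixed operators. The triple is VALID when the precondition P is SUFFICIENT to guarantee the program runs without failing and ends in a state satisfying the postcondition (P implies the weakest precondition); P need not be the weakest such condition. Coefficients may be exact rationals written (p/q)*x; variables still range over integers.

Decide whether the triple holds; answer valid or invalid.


Working backward. After the program, the postcondition (3/3)*w + 3*s = -1 must hold; in canonical form it is 3*s + w = -1.
Before s := h + 3*d: 9*d + 3*h + w = -1
Before d := w - w: 3*h + w = -1
The weakest precondition is 3*h + w = -1.
Check whether w = 2 and h = 0 implies it.
Countermodel: at the initial state h = 0, w = 2, the precondition holds but the weakest precondition fails.
Answer: invalid


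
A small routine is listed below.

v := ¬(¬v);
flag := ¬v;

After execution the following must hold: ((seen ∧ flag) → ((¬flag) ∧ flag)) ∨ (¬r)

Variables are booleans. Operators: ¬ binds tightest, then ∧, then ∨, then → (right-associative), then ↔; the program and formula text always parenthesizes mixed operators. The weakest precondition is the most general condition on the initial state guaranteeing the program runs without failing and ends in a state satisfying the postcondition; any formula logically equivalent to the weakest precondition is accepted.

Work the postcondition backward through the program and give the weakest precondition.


Working backward. After the program, the postcondition ((seen ∧ flag) → ((¬flag) ∧ flag)) ∨ (¬r) must hold; in canonical form it is (¬(seen ∧ flag)) ∨ (¬r).
Before flag := ¬v: (¬(seen ∧ (¬v))) ∨ (¬r)
Before v := ¬(¬v): (¬(seen ∧ (¬v))) ∨ (¬r)
Answer: WP = (¬(seen ∧ (¬v))) ∨ (¬r)


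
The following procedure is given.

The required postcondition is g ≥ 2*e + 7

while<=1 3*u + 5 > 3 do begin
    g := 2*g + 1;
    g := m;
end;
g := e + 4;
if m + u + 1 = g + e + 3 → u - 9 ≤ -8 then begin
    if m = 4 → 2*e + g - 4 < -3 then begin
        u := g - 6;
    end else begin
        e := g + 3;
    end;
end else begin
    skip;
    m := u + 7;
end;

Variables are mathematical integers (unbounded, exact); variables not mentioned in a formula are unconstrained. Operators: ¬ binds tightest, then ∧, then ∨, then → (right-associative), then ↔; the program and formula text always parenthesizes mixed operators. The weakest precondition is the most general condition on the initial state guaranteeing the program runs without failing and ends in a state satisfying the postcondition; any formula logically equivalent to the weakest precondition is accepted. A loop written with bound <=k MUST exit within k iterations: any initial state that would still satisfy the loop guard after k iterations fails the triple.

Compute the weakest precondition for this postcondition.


Working backward. After the program, g ≥ 2*e + 7 must hold.
Then branch requires ((m = 4 → 2*e + g < 1) → g ≥ 2*e + 7) ∧ ((¬(m = 4 → 2*e + g < 1)) → g ≤ -13); else branch requires g ≥ 2*e + 7.
Before the if: ((m + u = e + g + 2 → u ≤ 1) → (((m = 4 → 2*e + g < 1) → g ≥ 2*e + 7) ∧ ((¬(m = 4 → 2*e + g < 1)) → g ≤ -13))) ∧ ((¬(m + u = e + g + 2 → u ≤ 1)) → g ≥ 2*e + 7)
Before g := e + 4: ((m + u = 2*e + 6 → u ≤ 1) → (((m = 4 → 3*e < -3) → e ≤ -3) ∧ ((¬(m = 4 → 3*e < -3)) → e ≤ -17))) ∧ ((¬(m + u = 2*e + 6 → u ≤ 1)) → e ≤ -3)
Before the loop (bound <=1), unroll the exhaustion recursion (WP_0 = exit-now case; WP_j = one more guarded iteration, up to j = 1):
  WP_0: (¬(3*u > -2)) ∧ ((m + u = 2*e + 6 → u ≤ 1) → (((m = 4 → 3*e < -3) → e ≤ -3) ∧ ((¬(m = 4 → 3*e < -3)) → e ≤ -17))) ∧ ((¬(m + u = 2*e + 6 → u ≤ 1)) → e ≤ -3)
  WP_1: (3*u > -2 → ((¬(3*u > -2)) ∧ ((m + u = 2*e + 6 → u ≤ 1) → (((m = 4 → 3*e < -3) → e ≤ -3) ∧ ((¬(m = 4 → 3*e < -3)) → e ≤ -17))) ∧ ((¬(m + u = 2*e + 6 → u ≤ 1)) → e ≤ -3))) ∧ ((¬(3*u > -2)) → (((m + u = 2*e + 6 → u ≤ 1) → (((m = 4 → 3*e < -3) → e ≤ -3) ∧ ((¬(m = 4 → 3*e < -3)) → e ≤ -17))) ∧ ((¬(m + u = 2*e + 6 → u ≤ 1)) → e ≤ -3)))
So before the loop: (3*u > -2 → ((¬(3*u > -2)) ∧ ((m + u = 2*e + 6 → u ≤ 1) → (((m = 4 → 3*e < -3) → e ≤ -3) ∧ ((¬(m = 4 → 3*e < -3)) → e ≤ -17))) ∧ ((¬(m + u = 2*e + 6 → u ≤ 1)) → e ≤ -3))) ∧ ((¬(3*u > -2)) → (((m + u = 2*e + 6 → u ≤ 1) → (((m = 4 → 3*e < -3) → e ≤ -3) ∧ ((¬(m = 4 → 3*e < -3)) → e ≤ -17))) ∧ ((¬(m + u = 2*e + 6 → u ≤ 1)) → e ≤ -3)))
Answer: WP = (3*u > -2 → ((¬(3*u > -2)) ∧ ((m + u = 2*e + 6 → u ≤ 1) → (((m = 4 → 3*e < -3) → e ≤ -3) ∧ ((¬(m = 4 → 3*e < -3)) → e ≤ -17))) ∧ ((¬(m + u = 2*e + 6 → u ≤ 1)) → e ≤ -3))) ∧ ((¬(3*u > -2)) → (((m + u = 2*e + 6 → u ≤ 1) → (((m = 4 → 3*e < -3) → e ≤ -3) ∧ ((¬(m = 4 → 3*e < -3)) → e ≤ -17))) ∧ ((¬(m + u = 2*e + 6 → u ≤ 1)) → e ≤ -3)))


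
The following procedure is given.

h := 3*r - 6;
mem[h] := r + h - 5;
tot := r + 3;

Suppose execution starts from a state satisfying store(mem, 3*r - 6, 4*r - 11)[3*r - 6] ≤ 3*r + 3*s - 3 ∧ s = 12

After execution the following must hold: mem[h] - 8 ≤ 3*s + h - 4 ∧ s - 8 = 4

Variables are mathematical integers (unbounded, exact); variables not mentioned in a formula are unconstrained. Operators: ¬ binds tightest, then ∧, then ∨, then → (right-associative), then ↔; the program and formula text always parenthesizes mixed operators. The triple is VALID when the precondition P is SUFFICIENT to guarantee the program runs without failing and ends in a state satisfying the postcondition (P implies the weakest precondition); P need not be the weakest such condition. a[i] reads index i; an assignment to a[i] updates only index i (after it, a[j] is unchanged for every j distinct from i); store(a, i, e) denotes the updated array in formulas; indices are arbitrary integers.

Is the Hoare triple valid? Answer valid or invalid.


Working backward. After the program, the postcondition mem[h] - 8 ≤ 3*s + h - 4 ∧ s - 8 = 4 must hold; in canonical form it is mem[h] ≤ h + 3*s + 4 ∧ s = 12.
Before tot := r + 3: mem[h] ≤ h + 3*s + 4 ∧ s = 12
Before mem[h] := r + h - 5: store(mem, h, h + r - 5)[h] ≤ h + 3*s + 4 ∧ s = 12
Before h := 3*r - 6: store(mem, 3*r - 6, 4*r - 11)[3*r - 6] ≤ 3*r + 3*s - 2 ∧ s = 12
The weakest precondition is store(mem, 3*r - 6, 4*r - 11)[3*r - 6] ≤ 3*r + 3*s - 2 ∧ s = 12.
Check whether store(mem, 3*r - 6, 4*r - 11)[3*r - 6] ≤ 3*r + 3*s - 3 ∧ s = 12 implies it.
Every state satisfying the precondition satisfies the weakest precondition: the implication holds.
Answer: valid


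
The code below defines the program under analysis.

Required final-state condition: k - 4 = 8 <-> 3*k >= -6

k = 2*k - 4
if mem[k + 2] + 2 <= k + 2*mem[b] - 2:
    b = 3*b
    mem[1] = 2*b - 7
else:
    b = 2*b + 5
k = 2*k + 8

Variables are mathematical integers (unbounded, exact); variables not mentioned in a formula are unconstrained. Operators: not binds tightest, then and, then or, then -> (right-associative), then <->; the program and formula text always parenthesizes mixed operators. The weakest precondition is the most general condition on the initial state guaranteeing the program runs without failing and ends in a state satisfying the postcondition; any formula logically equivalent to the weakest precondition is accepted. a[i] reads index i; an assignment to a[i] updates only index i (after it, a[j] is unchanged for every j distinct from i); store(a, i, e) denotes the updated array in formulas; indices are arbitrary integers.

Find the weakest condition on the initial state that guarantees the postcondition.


Working backward. After the program, the postcondition k - 4 = 8 <-> 3*k >= -6 must hold; in canonical form it is k = 12 <-> 3*k >= -6.
Before k := 2*k + 8: 2*k = 4 <-> 6*k >= -30
Then branch requires 2*k = 4 <-> 6*k >= -30; else branch requires 2*k = 4 <-> 6*k >= -30.
Before the if: (mem[k + 2] <= 2*mem[b] + k - 4 -> (2*k = 4 <-> 6*k >= -30)) and ((not (mem[k + 2] <= 2*mem[b] + k - 4)) -> (2*k = 4 <-> 6*k >= -30))
Before k := 2*k - 4: (mem[2*k - 2] <= 2*mem[b] + 2*k - 8 -> (4*k = 12 <-> 12*k >= -6)) and ((not (mem[2*k - 2] <= 2*mem[b] + 2*k - 8)) -> (4*k = 12 <-> 12*k >= -6))
Answer: WP = (mem[2*k - 2] <= 2*mem[b] + 2*k - 8 -> (4*k = 12 <-> 12*k >= -6)) and ((not (mem[2*k - 2] <= 2*mem[b] + 2*k - 8)) -> (4*k = 12 <-> 12*k >= -6))


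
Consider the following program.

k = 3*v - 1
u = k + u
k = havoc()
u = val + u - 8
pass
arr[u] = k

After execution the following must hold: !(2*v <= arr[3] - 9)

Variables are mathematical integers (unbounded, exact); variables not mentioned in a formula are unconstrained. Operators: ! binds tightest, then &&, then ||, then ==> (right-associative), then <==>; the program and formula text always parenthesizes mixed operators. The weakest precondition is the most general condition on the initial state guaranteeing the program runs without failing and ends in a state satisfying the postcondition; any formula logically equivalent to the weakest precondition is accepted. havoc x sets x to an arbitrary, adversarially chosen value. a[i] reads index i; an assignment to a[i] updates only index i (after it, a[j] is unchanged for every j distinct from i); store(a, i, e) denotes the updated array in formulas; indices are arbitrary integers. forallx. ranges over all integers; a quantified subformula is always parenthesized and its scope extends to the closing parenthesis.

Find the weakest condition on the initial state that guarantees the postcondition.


Working backward. After the program, !(2*v <= arr[3] - 9) must hold.
Before arr[u] := k: !(2*v <= store(arr, u, k)[3] - 9)
Before skip: !(2*v <= store(arr, u, k)[3] - 9)
Before u := val + u - 8: !(2*v <= store(arr, u + val - 8, k)[3] - 9)
Before havoc k: forall k_1. (!(2*v <= store(arr, u + val - 8, k_1)[3] - 9))
Before u := k + u: forall k_1. (!(2*v <= store(arr, k + u + val - 8, k_1)[3] - 9))
Before k := 3*v - 1: forall k_1. (!(2*v <= store(arr, u + 3*v + val - 9, k_1)[3] - 9))
Answer: WP = forall k_1. (!(2*v <= store(arr, u + 3*v + val - 9, k_1)[3] - 9))


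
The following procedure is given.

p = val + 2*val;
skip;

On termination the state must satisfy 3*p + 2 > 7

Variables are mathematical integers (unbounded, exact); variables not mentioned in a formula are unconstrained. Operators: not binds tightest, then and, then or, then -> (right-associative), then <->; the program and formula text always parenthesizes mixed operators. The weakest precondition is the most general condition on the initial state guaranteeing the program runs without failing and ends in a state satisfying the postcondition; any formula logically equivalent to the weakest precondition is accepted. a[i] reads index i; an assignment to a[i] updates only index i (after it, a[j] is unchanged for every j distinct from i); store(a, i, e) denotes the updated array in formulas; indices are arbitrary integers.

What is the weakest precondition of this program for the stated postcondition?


Working backward. After the program, the postcondition 3*p + 2 > 7 must hold; in canonical form it is 3*p > 5.
Before skip: 3*p > 5
Before p := val + 2*val: 9*val > 5
Answer: WP = 9*val > 5


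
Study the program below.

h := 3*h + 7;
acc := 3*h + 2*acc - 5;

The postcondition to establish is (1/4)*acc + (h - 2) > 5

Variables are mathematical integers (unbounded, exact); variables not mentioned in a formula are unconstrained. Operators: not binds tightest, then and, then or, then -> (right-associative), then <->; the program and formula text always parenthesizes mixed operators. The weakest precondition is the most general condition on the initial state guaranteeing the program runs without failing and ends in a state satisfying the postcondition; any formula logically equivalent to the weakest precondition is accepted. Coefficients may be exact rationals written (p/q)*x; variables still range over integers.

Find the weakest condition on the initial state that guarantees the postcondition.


Working backward. After the program, the postcondition (1/4)*acc + (h - 2) > 5 must hold; in canonical form it is (1/4)*acc + h > 7.
Before acc := 3*h + 2*acc - 5: (1/2)*acc + (7/4)*h > 33/4
Before h := 3*h + 7: (1/2)*acc + (21/4)*h > -4
Answer: WP = (1/2)*acc + (21/4)*h > -4


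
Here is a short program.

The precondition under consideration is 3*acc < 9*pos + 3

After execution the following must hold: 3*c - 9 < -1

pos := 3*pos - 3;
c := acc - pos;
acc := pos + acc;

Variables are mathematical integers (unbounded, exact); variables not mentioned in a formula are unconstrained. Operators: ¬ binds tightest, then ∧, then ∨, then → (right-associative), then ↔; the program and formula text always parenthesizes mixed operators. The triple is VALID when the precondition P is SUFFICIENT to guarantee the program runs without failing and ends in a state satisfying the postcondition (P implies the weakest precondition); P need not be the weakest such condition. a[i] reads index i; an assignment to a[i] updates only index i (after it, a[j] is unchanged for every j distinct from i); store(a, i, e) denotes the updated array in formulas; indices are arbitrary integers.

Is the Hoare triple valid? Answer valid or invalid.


Working backward. After the program, the postcondition 3*c - 9 < -1 must hold; in canonical form it is 3*c < 8.
Before acc := pos + acc: 3*c < 8
Before c := acc - pos: 3*acc < 3*pos + 8
Before pos := 3*pos - 3: 3*acc < 9*pos - 1
The weakest precondition is 3*acc < 9*pos - 1.
Check whether 3*acc < 9*pos + 3 implies it.
Countermodel: at the initial state acc = 0, pos = 0, the precondition holds but the weakest precondition fails.
Answer: invalid


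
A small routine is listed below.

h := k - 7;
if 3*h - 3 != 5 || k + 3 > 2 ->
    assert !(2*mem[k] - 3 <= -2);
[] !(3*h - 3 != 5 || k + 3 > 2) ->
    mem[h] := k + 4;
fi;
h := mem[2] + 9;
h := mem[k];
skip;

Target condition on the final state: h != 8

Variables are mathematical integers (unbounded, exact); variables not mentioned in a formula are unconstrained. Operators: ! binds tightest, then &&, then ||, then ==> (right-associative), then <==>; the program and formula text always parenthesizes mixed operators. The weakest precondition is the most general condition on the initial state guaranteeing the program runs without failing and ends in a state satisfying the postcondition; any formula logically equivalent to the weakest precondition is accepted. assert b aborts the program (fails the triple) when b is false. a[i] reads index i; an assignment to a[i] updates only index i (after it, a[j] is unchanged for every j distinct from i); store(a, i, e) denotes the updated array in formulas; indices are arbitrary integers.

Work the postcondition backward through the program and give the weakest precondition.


Working backward. After the program, h != 8 must hold.
Before skip: h != 8
Before h := mem[k]: mem[k] != 8
Before h := mem[2] + 9: mem[k] != 8
Then branch requires (!(2*mem[k] <= 1)) && mem[k] != 8; else branch requires store(mem, h, k + 4)[k] != 8.
Before the if: ((3*h != 8 || k > -1) ==> ((!(2*mem[k] <= 1)) && mem[k] != 8)) && ((!(3*h != 8 || k > -1)) ==> store(mem, h, k + 4)[k] != 8)
Before h := k - 7: ((3*k != 29 || k > -1) ==> ((!(2*mem[k] <= 1)) && mem[k] != 8)) && ((!(3*k != 29 || k > -1)) ==> store(mem, k - 7, k + 4)[k] != 8)
Answer: WP = ((3*k != 29 || k > -1) ==> ((!(2*mem[k] <= 1)) && mem[k] != 8)) && ((!(3*k != 29 || k > -1)) ==> store(mem, k - 7, k + 4)[k] != 8)


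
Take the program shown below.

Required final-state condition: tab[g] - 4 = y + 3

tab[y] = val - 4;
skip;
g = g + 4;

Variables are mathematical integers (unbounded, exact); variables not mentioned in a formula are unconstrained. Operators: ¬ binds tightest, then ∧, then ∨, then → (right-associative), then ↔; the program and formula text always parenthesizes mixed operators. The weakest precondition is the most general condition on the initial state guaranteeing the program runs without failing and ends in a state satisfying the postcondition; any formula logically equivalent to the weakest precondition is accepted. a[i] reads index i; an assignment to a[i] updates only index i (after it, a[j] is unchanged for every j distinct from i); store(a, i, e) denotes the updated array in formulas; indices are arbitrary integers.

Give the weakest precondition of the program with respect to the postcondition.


Working backward. After the program, the postcondition tab[g] - 4 = y + 3 must hold; in canonical form it is tab[g] = y + 7.
Before g := g + 4: tab[g + 4] = y + 7
Before skip: tab[g + 4] = y + 7
Before tab[y] := val - 4: store(tab, y, val - 4)[g + 4] = y + 7
Answer: WP = store(tab, y, val - 4)[g + 4] = y + 7


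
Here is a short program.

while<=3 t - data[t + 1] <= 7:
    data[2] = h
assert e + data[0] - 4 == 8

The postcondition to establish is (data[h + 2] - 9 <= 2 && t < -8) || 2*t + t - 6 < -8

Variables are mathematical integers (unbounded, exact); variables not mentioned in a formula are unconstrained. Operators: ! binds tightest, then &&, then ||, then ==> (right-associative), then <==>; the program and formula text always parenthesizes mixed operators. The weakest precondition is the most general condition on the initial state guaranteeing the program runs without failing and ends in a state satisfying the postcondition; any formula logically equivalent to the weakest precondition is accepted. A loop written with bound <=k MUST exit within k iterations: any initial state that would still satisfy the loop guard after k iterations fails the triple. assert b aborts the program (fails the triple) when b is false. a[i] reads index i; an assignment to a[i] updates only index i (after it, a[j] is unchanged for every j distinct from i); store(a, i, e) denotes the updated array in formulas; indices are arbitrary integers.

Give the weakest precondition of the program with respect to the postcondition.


Working backward. After the program, the postcondition (data[h + 2] - 9 <= 2 && t < -8) || 2*t + t - 6 < -8 must hold; in canonical form it is (data[h + 2] <= 11 && t < -8) || 3*t < -2.
Before assert e + data[0] - 4 == 8: data[0] + e == 12 && ((data[h + 2] <= 11 && t < -8) || 3*t < -2)
Before the loop (bound <=3), unroll the exhaustion recursion (WP_0 = exit-now case; WP_j = one more guarded iteration, up to j = 3):
  WP_0: (!(t <= data[t + 1] + 7)) && data[0] + e == 12 && ((data[h + 2] <= 11 && t < -8) || 3*t < -2)
  WP_1: (t <= data[t + 1] + 7 ==> ((!(t <= store(data, 2, h)[t + 1] + 7)) && data[0] + e == 12 && ((store(data, 2, h)[h + 2] <= 11 && t < -8) || 3*t < -2))) && ((!(t <= data[t + 1] + 7)) ==> (data[0] + e == 12 && ((data[h + 2] <= 11 && t < -8) || 3*t < -2)))
  WP_2: (t <= data[t + 1] + 7 ==> ((t <= store(data, 2, h)[t + 1] + 7 ==> ((!(t <= store(store(data, 2, h), 2, h)[t + 1] + 7)) && data[0] + e == 12 && ((store(store(data, 2, h), 2, h)[h + 2] <= 11 && t < -8) || 3*t < -2))) && ((!(t <= store(data, 2, h)[t + 1] + 7)) ==> (data[0] + e == 12 && ((store(data, 2, h)[h + 2] <= 11 && t < -8) || 3*t < -2))))) && ((!(t <= data[t + 1] + 7)) ==> (data[0] + e == 12 && ((data[h + 2] <= 11 && t < -8) || 3*t < -2)))
  WP_3: (t <= data[t + 1] + 7 ==> ((t <= store(data, 2, h)[t + 1] + 7 ==> ((t <= store(store(data, 2, h), 2, h)[t + 1] + 7 ==> ((!(t <= store(store(store(data, 2, h), 2, h), 2, h)[t + 1] + 7)) && data[0] + e == 12 && ((store(store(store(data, 2, h), 2, h), 2, h)[h + 2] <= 11 && t < -8) || 3*t < -2))) && ((!(t <= store(store(data, 2, h), 2, h)[t + 1] + 7)) ==> (data[0] + e == 12 && ((store(store(data, 2, h), 2, h)[h + 2] <= 11 && t < -8) || 3*t < -2))))) && ((!(t <= store(data, 2, h)[t + 1] + 7)) ==> (data[0] + e == 12 && ((store(data, 2, h)[h + 2] <= 11 && t < -8) || 3*t < -2))))) && ((!(t <= data[t + 1] + 7)) ==> (data[0] + e == 12 && ((data[h + 2] <= 11 && t < -8) || 3*t < -2)))
So before the loop: (t <= data[t + 1] + 7 ==> ((t <= store(data, 2, h)[t + 1] + 7 ==> ((t <= store(store(data, 2, h), 2, h)[t + 1] + 7 ==> ((!(t <= store(store(store(data, 2, h), 2, h), 2, h)[t + 1] + 7)) && data[0] + e == 12 && ((store(store(store(data, 2, h), 2, h), 2, h)[h + 2] <= 11 && t < -8) || 3*t < -2))) && ((!(t <= store(store(data, 2, h), 2, h)[t + 1] + 7)) ==> (data[0] + e == 12 && ((store(store(data, 2, h), 2, h)[h + 2] <= 11 && t < -8) || 3*t < -2))))) && ((!(t <= store(data, 2, h)[t + 1] + 7)) ==> (data[0] + e == 12 && ((store(data, 2, h)[h + 2] <= 11 && t < -8) || 3*t < -2))))) && ((!(t <= data[t + 1] + 7)) ==> (data[0] + e == 12 && ((data[h + 2] <= 11 && t < -8) || 3*t < -2)))
Answer: WP = (t <= data[t + 1] + 7 ==> ((t <= store(data, 2, h)[t + 1] + 7 ==> ((t <= store(store(data, 2, h), 2, h)[t + 1] + 7 ==> ((!(t <= store(store(store(data, 2, h), 2, h), 2, h)[t + 1] + 7)) && data[0] + e == 12 && ((store(store(store(data, 2, h), 2, h), 2, h)[h + 2] <= 11 && t < -8) || 3*t < -2))) && ((!(t <= store(store(data, 2, h), 2, h)[t + 1] + 7)) ==> (data[0] + e == 12 && ((store(store(data, 2, h), 2, h)[h + 2] <= 11 && t < -8) || 3*t < -2))))) && ((!(t <= store(data, 2, h)[t + 1] + 7)) ==> (data[0] + e == 12 && ((store(data, 2, h)[h + 2] <= 11 && t < -8) || 3*t < -2))))) && ((!(t <= data[t + 1] + 7)) ==> (data[0] + e == 12 && ((data[h + 2] <= 11 && t < -8) || 3*t < -2)))


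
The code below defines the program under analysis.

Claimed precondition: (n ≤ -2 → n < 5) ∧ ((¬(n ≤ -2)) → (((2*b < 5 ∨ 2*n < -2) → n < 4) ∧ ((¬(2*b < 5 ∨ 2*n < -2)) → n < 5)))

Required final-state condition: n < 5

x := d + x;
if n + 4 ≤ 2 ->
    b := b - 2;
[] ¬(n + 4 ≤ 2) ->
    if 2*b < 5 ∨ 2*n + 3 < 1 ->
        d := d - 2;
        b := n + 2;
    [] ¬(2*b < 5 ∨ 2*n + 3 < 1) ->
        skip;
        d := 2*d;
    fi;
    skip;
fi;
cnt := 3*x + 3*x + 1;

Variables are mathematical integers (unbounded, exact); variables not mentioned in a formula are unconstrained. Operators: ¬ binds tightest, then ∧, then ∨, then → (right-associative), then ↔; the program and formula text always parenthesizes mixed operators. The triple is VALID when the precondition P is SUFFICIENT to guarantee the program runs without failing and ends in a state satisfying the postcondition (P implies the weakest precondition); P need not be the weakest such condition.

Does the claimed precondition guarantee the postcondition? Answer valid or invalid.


Working backward. After the program, n < 5 must hold.
Before cnt := 3*x + 3*x + 1: n < 5
Then branch requires n < 5; else branch requires ((2*b < 5 ∨ 2*n < -2) → n < 5) ∧ ((¬(2*b < 5 ∨ 2*n < -2)) → n < 5).
Before the if: (n ≤ -2 → n < 5) ∧ ((¬(n ≤ -2)) → (((2*b < 5 ∨ 2*n < -2) → n < 5) ∧ ((¬(2*b < 5 ∨ 2*n < -2)) → n < 5)))
Before x := d + x: (n ≤ -2 → n < 5) ∧ ((¬(n ≤ -2)) → (((2*b < 5 ∨ 2*n < -2) → n < 5) ∧ ((¬(2*b < 5 ∨ 2*n < -2)) → n < 5)))
The weakest precondition is (n ≤ -2 → n < 5) ∧ ((¬(n ≤ -2)) → (((2*b < 5 ∨ 2*n < -2) → n < 5) ∧ ((¬(2*b < 5 ∨ 2*n < -2)) → n < 5))).
Check whether (n ≤ -2 → n < 5) ∧ ((¬(n ≤ -2)) → (((2*b < 5 ∨ 2*n < -2) → n < 4) ∧ ((¬(2*b < 5 ∨ 2*n < -2)) → n < 5))) implies it.
Every state satisfying the precondition satisfies the weakest precondition: the implication holds.
Answer: valid


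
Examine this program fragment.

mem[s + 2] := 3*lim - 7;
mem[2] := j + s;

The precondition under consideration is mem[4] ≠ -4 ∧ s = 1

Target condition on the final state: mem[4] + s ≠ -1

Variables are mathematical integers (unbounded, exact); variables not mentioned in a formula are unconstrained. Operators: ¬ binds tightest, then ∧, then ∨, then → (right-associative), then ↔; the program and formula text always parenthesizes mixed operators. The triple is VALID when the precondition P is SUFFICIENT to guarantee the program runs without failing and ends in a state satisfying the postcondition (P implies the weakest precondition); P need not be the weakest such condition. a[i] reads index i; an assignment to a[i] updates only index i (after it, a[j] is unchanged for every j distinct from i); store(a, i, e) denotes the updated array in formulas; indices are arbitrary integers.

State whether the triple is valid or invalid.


Working backward. After the program, mem[4] + s ≠ -1 must hold.
Before mem[2] := j + s: mem[4] + s ≠ -1
Before mem[s + 2] := 3*lim - 7: store(mem, s + 2, 3*lim - 7)[4] + s ≠ -1
The weakest precondition is store(mem, s + 2, 3*lim - 7)[4] + s ≠ -1.
Check whether mem[4] ≠ -4 ∧ s = 1 implies it.
Countermodel: at the initial state lim = 0, mem = {[3] = -2, [4] = -2, elsewhere -2}, s = 1, the precondition holds but the weakest precondition fails.
Answer: invalid


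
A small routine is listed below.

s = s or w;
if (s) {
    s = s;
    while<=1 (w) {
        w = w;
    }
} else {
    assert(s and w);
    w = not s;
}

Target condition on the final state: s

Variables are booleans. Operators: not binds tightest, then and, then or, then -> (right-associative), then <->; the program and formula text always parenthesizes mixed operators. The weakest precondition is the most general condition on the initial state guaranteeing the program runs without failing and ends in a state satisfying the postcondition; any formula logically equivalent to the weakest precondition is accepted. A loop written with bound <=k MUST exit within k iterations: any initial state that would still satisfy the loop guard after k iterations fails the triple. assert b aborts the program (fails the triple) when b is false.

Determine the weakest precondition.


Working backward. After the program, s must hold.
Then branch requires (w -> ((not w) and s)) and ((not w) -> s); else branch requires s and w.
Before the if: (s -> ((w -> ((not w) and s)) and ((not w) -> s))) and ((not s) -> (s and w))
Before s := s or w: ((s or w) -> ((w -> ((not w) and (s or w))) and ((not w) -> (s or w)))) and ((not (s or w)) -> ((s or w) and w))
Answer: WP = ((s or w) -> ((w -> ((not w) and (s or w))) and ((not w) -> (s or w)))) and ((not (s or w)) -> ((s or w) and w))


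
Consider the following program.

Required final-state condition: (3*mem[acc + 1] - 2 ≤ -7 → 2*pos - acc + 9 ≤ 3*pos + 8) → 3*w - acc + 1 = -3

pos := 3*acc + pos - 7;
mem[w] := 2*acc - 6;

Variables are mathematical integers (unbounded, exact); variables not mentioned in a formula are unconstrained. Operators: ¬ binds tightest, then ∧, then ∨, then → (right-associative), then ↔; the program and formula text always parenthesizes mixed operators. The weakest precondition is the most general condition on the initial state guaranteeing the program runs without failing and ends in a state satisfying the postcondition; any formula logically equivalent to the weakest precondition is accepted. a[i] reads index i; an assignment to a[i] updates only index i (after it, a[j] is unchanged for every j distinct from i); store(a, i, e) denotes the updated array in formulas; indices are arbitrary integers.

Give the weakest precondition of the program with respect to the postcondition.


Working backward. After the program, the postcondition (3*mem[acc + 1] - 2 ≤ -7 → 2*pos - acc + 9 ≤ 3*pos + 8) → 3*w - acc + 1 = -3 must hold; in canonical form it is (3*mem[acc + 1] ≤ -5 → acc + pos ≥ 1) → 3*w = acc - 4.
Before mem[w] := 2*acc - 6: (3*store(mem, w, 2*acc - 6)[acc + 1] ≤ -5 → acc + pos ≥ 1) → 3*w = acc - 4
Before pos := 3*acc + pos - 7: (3*store(mem, w, 2*acc - 6)[acc + 1] ≤ -5 → 4*acc + pos ≥ 8) → 3*w = acc - 4
Answer: WP = (3*store(mem, w, 2*acc - 6)[acc + 1] ≤ -5 → 4*acc + pos ≥ 8) → 3*w = acc - 4


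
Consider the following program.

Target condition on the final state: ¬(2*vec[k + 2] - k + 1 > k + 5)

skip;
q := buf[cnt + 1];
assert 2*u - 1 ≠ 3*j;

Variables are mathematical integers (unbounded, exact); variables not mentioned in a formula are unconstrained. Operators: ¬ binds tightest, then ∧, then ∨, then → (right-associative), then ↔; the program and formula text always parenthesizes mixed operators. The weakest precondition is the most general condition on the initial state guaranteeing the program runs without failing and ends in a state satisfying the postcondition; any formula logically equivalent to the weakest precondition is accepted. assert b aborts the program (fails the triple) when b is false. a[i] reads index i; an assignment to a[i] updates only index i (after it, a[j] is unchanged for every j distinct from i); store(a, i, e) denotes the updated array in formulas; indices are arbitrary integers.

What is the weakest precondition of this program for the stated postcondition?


Working backward. After the program, the postcondition ¬(2*vec[k + 2] - k + 1 > k + 5) must hold; in canonical form it is ¬(2*vec[k + 2] > 2*k + 4).
Before assert 2*u - 1 ≠ 3*j: 2*u ≠ 3*j + 1 ∧ (¬(2*vec[k + 2] > 2*k + 4))
Before q := buf[cnt + 1]: 2*u ≠ 3*j + 1 ∧ (¬(2*vec[k + 2] > 2*k + 4))
Before skip: 2*u ≠ 3*j + 1 ∧ (¬(2*vec[k + 2] > 2*k + 4))
Answer: WP = 2*u ≠ 3*j + 1 ∧ (¬(2*vec[k + 2] > 2*k + 4))


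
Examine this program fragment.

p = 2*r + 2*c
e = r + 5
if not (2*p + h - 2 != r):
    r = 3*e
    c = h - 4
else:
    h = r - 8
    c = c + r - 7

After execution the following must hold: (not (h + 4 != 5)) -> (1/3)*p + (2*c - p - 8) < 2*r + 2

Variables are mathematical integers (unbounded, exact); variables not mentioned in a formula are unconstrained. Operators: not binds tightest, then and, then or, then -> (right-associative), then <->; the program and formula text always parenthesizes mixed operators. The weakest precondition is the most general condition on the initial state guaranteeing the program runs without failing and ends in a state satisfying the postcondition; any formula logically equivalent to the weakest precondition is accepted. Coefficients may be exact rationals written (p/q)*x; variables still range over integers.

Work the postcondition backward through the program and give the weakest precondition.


Working backward. After the program, the postcondition (not (h + 4 != 5)) -> (1/3)*p + (2*c - p - 8) < 2*r + 2 must hold; in canonical form it is (not (h != 1)) -> 2*c < (2/3)*p + 2*r + 10.
Then branch requires (not (h != 1)) -> 2*h < 6*e + (2/3)*p + 18; else branch requires (not (r != 9)) -> 2*c < (2/3)*p + 24.
Before the if: ((not (h + 2*p != r + 2)) -> ((not (h != 1)) -> 2*h < 6*e + (2/3)*p + 18)) and (h + 2*p != r + 2 -> ((not (r != 9)) -> 2*c < (2/3)*p + 24))
Before e := r + 5: ((not (h + 2*p != r + 2)) -> ((not (h != 1)) -> 2*h < (2/3)*p + 6*r + 48)) and (h + 2*p != r + 2 -> ((not (r != 9)) -> 2*c < (2/3)*p + 24))
Before p := 2*r + 2*c: ((not (4*c + h + 3*r != 2)) -> ((not (h != 1)) -> 2*h < (4/3)*c + (22/3)*r + 48)) and (4*c + h + 3*r != 2 -> ((not (r != 9)) -> (2/3)*c < (4/3)*r + 24))
Answer: WP = ((not (4*c + h + 3*r != 2)) -> ((not (h != 1)) -> 2*h < (4/3)*c + (22/3)*r + 48)) and (4*c + h + 3*r != 2 -> ((not (r != 9)) -> (2/3)*c < (4/3)*r + 24))


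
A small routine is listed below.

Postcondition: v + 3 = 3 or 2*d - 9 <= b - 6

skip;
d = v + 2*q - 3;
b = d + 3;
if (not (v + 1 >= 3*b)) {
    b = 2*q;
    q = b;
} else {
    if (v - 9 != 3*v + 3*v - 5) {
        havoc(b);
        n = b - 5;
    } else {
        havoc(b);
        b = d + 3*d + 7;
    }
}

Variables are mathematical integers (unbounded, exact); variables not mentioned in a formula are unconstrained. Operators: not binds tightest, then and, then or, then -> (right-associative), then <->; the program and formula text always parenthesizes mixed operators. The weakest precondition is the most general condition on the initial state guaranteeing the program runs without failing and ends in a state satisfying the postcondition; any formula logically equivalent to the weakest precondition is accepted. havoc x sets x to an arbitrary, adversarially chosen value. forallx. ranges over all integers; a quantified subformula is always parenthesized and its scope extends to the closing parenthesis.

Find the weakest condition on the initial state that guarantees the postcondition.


Working backward. After the program, the postcondition v + 3 = 3 or 2*d - 9 <= b - 6 must hold; in canonical form it is v = 0 or 2*d <= b + 3.
Then branch requires v = 0 or 2*d <= 2*q + 3; else branch requires (5*v != -4 -> (forall b_1. (v = 0 or 2*d <= b_1 + 3))) and ((not (5*v != -4)) -> (v = 0 or 2*d >= -10)).
Before the if: ((not (v >= 3*b - 1)) -> (v = 0 or 2*d <= 2*q + 3)) and (v >= 3*b - 1 -> ((5*v != -4 -> (forall b_1. (v = 0 or 2*d <= b_1 + 3))) and ((not (5*v != -4)) -> (v = 0 or 2*d >= -10))))
Before b := d + 3: ((not (v >= 3*d + 8)) -> (v = 0 or 2*d <= 2*q + 3)) and (v >= 3*d + 8 -> ((5*v != -4 -> (forall b_1. (v = 0 or 2*d <= b_1 + 3))) and ((not (5*v != -4)) -> (v = 0 or 2*d >= -10))))
Before d := v + 2*q - 3: ((not (6*q + 2*v <= 1)) -> (v = 0 or 2*q + 2*v <= 9)) and (6*q + 2*v <= 1 -> ((5*v != -4 -> (forall b_1. (v = 0 or 4*q + 2*v <= b_1 + 9))) and ((not (5*v != -4)) -> (v = 0 or 4*q + 2*v >= -4))))
Before skip: ((not (6*q + 2*v <= 1)) -> (v = 0 or 2*q + 2*v <= 9)) and (6*q + 2*v <= 1 -> ((5*v != -4 -> (forall b_1. (v = 0 or 4*q + 2*v <= b_1 + 9))) and ((not (5*v != -4)) -> (v = 0 or 4*q + 2*v >= -4))))
Answer: WP = ((not (6*q + 2*v <= 1)) -> (v = 0 or 2*q + 2*v <= 9)) and (6*q + 2*v <= 1 -> ((5*v != -4 -> (forall b_1. (v = 0 or 4*q + 2*v <= b_1 + 9))) and ((not (5*v != -4)) -> (v = 0 or 4*q + 2*v >= -4))))


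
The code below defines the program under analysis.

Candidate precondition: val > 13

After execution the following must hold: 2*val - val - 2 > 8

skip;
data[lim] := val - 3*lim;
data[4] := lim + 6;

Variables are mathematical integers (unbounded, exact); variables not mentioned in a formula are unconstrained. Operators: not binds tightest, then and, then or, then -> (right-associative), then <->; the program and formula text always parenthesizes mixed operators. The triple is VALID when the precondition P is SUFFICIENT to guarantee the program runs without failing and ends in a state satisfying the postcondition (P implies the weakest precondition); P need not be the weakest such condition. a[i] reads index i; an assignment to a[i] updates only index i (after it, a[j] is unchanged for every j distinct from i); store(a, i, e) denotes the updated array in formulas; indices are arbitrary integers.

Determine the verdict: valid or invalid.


Working backward. After the program, the postcondition 2*val - val - 2 > 8 must hold; in canonical form it is val > 10.
Before data[4] := lim + 6: val > 10
Before data[lim] := val - 3*lim: val > 10
Before skip: val > 10
The weakest precondition is val > 10.
Check whether val > 13 implies it.
Every state satisfying the precondition satisfies the weakest precondition: the implication holds.
Answer: valid


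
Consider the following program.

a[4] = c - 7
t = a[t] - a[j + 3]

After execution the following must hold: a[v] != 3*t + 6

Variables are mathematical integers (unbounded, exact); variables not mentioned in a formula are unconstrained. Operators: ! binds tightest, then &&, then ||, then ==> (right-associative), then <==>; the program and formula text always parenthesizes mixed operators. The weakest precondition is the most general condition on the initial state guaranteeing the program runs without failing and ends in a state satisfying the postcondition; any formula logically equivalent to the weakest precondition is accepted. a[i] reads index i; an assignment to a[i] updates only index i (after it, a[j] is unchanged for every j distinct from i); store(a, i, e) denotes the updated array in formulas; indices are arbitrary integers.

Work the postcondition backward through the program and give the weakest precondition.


Working backward. After the program, a[v] != 3*t + 6 must hold.
Before t := a[t] - a[j + 3]: 3*a[j + 3] + a[v] != 3*a[t] + 6
Before a[4] := c - 7: 3*store(a, 4, c - 7)[j + 3] + store(a, 4, c - 7)[v] != 3*store(a, 4, c - 7)[t] + 6
Answer: WP = 3*store(a, 4, c - 7)[j + 3] + store(a, 4, c - 7)[v] != 3*store(a, 4, c - 7)[t] + 6


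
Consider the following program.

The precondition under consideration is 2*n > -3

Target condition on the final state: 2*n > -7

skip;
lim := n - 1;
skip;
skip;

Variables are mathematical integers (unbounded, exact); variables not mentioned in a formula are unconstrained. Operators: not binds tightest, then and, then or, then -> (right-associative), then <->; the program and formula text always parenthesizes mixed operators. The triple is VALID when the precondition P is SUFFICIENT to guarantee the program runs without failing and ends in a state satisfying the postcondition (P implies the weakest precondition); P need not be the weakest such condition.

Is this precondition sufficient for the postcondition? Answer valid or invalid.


Working backward. After the program, 2*n > -7 must hold.
Before skip: 2*n > -7
Before skip: 2*n > -7
Before lim := n - 1: 2*n > -7
Before skip: 2*n > -7
The weakest precondition is 2*n > -7.
Check whether 2*n > -3 implies it.
Every state satisfying the precondition satisfies the weakest precondition: the implication holds.
Answer: valid
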